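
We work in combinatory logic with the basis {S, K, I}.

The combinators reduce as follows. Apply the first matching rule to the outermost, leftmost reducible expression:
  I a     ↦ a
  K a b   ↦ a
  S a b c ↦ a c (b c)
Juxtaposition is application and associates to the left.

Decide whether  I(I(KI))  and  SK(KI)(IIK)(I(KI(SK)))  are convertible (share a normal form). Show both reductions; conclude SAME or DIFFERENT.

Answer: SAME — A ⇓ KI, B ⇓ KI

Working:
Term A:
  start: I(I(KI))
  step 1: I(KI)
  step 2: KI

Term B:
  start: SK(KI)(IIK)(I(KI(SK)))
  step 1: K(IIK)(KI(IIK))(I(KI(SK)))
  step 2: IIK(I(KI(SK)))
  step 3: IK(I(KI(SK)))
  step 4: K(I(KI(SK)))
  step 5: K(KI(SK))
  step 6: KI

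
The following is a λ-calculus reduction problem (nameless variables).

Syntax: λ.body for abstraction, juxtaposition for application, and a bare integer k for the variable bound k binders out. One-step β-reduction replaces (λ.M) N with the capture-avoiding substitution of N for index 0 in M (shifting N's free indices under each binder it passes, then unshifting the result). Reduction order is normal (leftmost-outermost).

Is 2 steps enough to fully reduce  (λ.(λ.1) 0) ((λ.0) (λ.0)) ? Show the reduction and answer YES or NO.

Answer: NO — after 2 steps the term is (λ.0) (λ.0), not yet normal

Reduction:
  start: (λ.(λ.1) 0) ((λ.0) (λ.0))
  [1] (λ.(λ.0) (λ.0)) ((λ.0) (λ.0))
  [2] (λ.0) (λ.0)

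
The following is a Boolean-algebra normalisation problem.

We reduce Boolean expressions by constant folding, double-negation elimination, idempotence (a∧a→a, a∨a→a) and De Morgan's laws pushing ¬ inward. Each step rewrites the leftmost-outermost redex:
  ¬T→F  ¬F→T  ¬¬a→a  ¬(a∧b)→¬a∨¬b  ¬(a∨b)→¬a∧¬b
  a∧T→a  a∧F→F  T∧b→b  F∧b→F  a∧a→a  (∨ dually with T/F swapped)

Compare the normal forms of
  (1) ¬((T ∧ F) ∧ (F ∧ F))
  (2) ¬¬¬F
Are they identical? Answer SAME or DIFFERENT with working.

Answer: SAME — A ⇓ T, B ⇓ T

Working:
Term A:
  start: ¬((T ∧ F) ∧ (F ∧ F))
  step 1: ¬(T ∧ F) ∨ ¬(F ∧ F)
  step 2: (¬T ∨ ¬F) ∨ ¬(F ∧ F)
  step 3: (F ∨ ¬F) ∨ ¬(F ∧ F)
  step 4: ¬F ∨ ¬(F ∧ F)
  step 5: T ∨ ¬(F ∧ F)
  step 6: T

Term B:
  start: ¬¬¬F
  step 1: ¬F
  step 2: T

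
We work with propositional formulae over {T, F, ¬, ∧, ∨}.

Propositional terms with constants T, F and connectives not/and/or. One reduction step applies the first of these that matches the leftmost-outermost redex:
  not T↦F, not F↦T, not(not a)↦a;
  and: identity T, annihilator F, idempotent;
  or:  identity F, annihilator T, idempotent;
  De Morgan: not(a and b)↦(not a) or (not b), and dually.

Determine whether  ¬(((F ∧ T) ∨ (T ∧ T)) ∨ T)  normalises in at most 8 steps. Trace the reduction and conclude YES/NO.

Answer: NO — after 8 steps the term is ¬T ∧ ¬T, not yet normal

Derivation:
  start: ¬(((F ∧ T) ∨ (T ∧ T)) ∨ T)
  step 1: ¬((F ∧ T) ∨ (T ∧ T)) ∧ ¬T
  step 2: (¬(F ∧ T) ∧ ¬(T ∧ T)) ∧ ¬T
  step 3: ((¬F ∨ ¬T) ∧ ¬(T ∧ T)) ∧ ¬T
  step 4: ((T ∨ ¬T) ∧ ¬(T ∧ T)) ∧ ¬T
  step 5: (T ∧ ¬(T ∧ T)) ∧ ¬T
  step 6: ¬(T ∧ T) ∧ ¬T
  step 7: (¬T ∨ ¬T) ∧ ¬T
  step 8: ¬T ∧ ¬T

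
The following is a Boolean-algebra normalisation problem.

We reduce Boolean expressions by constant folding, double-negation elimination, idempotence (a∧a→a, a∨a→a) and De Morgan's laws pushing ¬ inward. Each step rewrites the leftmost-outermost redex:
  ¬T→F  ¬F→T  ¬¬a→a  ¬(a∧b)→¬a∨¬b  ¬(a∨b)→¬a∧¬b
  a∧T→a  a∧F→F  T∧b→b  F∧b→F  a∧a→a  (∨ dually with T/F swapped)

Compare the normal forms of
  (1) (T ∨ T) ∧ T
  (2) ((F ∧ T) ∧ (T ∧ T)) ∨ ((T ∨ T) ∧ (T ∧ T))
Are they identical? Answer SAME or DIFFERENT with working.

Term A:
  start: (T ∨ T) ∧ T
  →1  T ∨ T
  →2  T

Term B:
  start: ((F ∧ T) ∧ (T ∧ T)) ∨ ((T ∨ T) ∧ (T ∧ T))
  →1  (F ∧ (T ∧ T)) ∨ ((T ∨ T) ∧ (T ∧ T))
  →2  F ∨ ((T ∨ T) ∧ (T ∧ T))
  →3  (T ∨ T) ∧ (T ∧ T)
  →4  T ∧ (T ∧ T)
  →5  T ∧ T
  →6  T

Answer: SAME — A ⇓ T, B ⇓ T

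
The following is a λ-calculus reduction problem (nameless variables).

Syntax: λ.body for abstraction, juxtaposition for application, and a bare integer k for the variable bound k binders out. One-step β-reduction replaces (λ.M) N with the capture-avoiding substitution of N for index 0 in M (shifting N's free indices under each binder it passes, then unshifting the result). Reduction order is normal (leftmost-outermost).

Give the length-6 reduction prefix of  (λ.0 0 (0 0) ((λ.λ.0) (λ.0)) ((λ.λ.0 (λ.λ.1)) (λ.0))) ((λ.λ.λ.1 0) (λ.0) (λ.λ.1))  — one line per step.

  start: (λ.0 0 (0 0) ((λ.λ.0) (λ.0)) ((λ.λ.0 (λ.λ.1)) (λ.0))) ((λ.λ.λ.1 0) (λ.0) (λ.λ.1))
  [1] (λ.λ.λ.1 0) (λ.0) (λ.λ.1) ((λ.λ.λ.1 0) (λ.0) (λ.λ.1)) ((λ.λ.λ.1 0) (λ.0) (λ.λ.1) ((λ.λ.λ.1 0) (λ.0) (λ.λ.1))) ((λ.λ.0) (λ.0)) ((λ.λ.0 (λ.λ.1)) (λ.0))
  [2] (λ.λ.1 0) (λ.λ.1) ((λ.λ.λ.1 0) (λ.0) (λ.λ.1)) ((λ.λ.λ.1 0) (λ.0) (λ.λ.1) ((λ.λ.λ.1 0) (λ.0) (λ.λ.1))) ((λ.λ.0) (λ.0)) ((λ.λ.0 (λ.λ.1)) (λ.0))
  [3] (λ.(λ.λ.1) 0) ((λ.λ.λ.1 0) (λ.0) (λ.λ.1)) ((λ.λ.λ.1 0) (λ.0) (λ.λ.1) ((λ.λ.λ.1 0) (λ.0) (λ.λ.1))) ((λ.λ.0) (λ.0)) ((λ.λ.0 (λ.λ.1)) (λ.0))
  [4] (λ.λ.1) ((λ.λ.λ.1 0) (λ.0) (λ.λ.1)) ((λ.λ.λ.1 0) (λ.0) (λ.λ.1) ((λ.λ.λ.1 0) (λ.0) (λ.λ.1))) ((λ.λ.0) (λ.0)) ((λ.λ.0 (λ.λ.1)) (λ.0))
  [5] (λ.(λ.λ.λ.1 0) (λ.0) (λ.λ.1)) ((λ.λ.λ.1 0) (λ.0) (λ.λ.1) ((λ.λ.λ.1 0) (λ.0) (λ.λ.1))) ((λ.λ.0) (λ.0)) ((λ.λ.0 (λ.λ.1)) (λ.0))
  [6] (λ.λ.λ.1 0) (λ.0) (λ.λ.1) ((λ.λ.0) (λ.0)) ((λ.λ.0 (λ.λ.1)) (λ.0))

Answer: after 6 steps: (λ.λ.λ.1 0) (λ.0) (λ.λ.1) ((λ.λ.0) (λ.0)) ((λ.λ.0 (λ.λ.1)) (λ.0))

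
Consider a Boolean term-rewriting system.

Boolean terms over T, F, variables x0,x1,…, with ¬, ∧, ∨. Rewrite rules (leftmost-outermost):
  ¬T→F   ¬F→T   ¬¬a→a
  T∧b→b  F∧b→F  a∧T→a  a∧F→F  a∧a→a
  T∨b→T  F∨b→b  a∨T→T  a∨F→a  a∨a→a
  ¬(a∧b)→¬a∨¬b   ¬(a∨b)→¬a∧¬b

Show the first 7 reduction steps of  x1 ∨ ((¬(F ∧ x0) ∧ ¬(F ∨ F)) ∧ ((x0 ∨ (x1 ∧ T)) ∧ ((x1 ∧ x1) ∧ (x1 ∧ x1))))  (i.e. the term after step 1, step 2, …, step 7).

Answer: after 7 steps: x1 ∨ (T ∧ ((x0 ∨ (x1 ∧ T)) ∧ ((x1 ∧ x1) ∧ (x1 ∧ x1))))

Derivation:
  start: x1 ∨ ((¬(F ∧ x0) ∧ ¬(F ∨ F)) ∧ ((x0 ∨ (x1 ∧ T)) ∧ ((x1 ∧ x1) ∧ (x1 ∧ x1))))
  [1] x1 ∨ (((¬F ∨ ¬x0) ∧ ¬(F ∨ F)) ∧ ((x0 ∨ (x1 ∧ T)) ∧ ((x1 ∧ x1) ∧ (x1 ∧ x1))))
  [2] x1 ∨ (((T ∨ ¬x0) ∧ ¬(F ∨ F)) ∧ ((x0 ∨ (x1 ∧ T)) ∧ ((x1 ∧ x1) ∧ (x1 ∧ x1))))
  [3] x1 ∨ ((T ∧ ¬(F ∨ F)) ∧ ((x0 ∨ (x1 ∧ T)) ∧ ((x1 ∧ x1) ∧ (x1 ∧ x1))))
  [4] x1 ∨ (¬(F ∨ F) ∧ ((x0 ∨ (x1 ∧ T)) ∧ ((x1 ∧ x1) ∧ (x1 ∧ x1))))
  [5] x1 ∨ ((¬F ∧ ¬F) ∧ ((x0 ∨ (x1 ∧ T)) ∧ ((x1 ∧ x1) ∧ (x1 ∧ x1))))
  [6] x1 ∨ (¬F ∧ ((x0 ∨ (x1 ∧ T)) ∧ ((x1 ∧ x1) ∧ (x1 ∧ x1))))
  [7] x1 ∨ (T ∧ ((x0 ∨ (x1 ∧ T)) ∧ ((x1 ∧ x1) ∧ (x1 ∧ x1))))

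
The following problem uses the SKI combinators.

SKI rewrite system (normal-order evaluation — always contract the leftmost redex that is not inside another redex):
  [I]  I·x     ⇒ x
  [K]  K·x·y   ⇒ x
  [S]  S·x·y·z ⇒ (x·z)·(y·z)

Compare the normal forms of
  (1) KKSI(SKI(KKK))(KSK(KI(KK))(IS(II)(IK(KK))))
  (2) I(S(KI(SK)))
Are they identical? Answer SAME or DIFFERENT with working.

Answer: DIFFERENT — A ⇓ SI(SI(K(KK))), B ⇓ SI

Working:
Term A:
  start: KKSI(SKI(KKK))(KSK(KI(KK))(IS(II)(IK(KK))))
  →1  KI(SKI(KKK))(KSK(KI(KK))(IS(II)(IK(KK))))
  →2  I(KSK(KI(KK))(IS(II)(IK(KK))))
  →3  KSK(KI(KK))(IS(II)(IK(KK)))
  →4  S(KI(KK))(IS(II)(IK(KK)))
  →5  SI(IS(II)(IK(KK)))
  →6  SI(S(II)(IK(KK)))
  →7  SI(SI(IK(KK)))
  →8  SI(SI(K(KK)))

Term B:
  start: I(S(KI(SK)))
  →1  S(KI(SK))
  →2  SI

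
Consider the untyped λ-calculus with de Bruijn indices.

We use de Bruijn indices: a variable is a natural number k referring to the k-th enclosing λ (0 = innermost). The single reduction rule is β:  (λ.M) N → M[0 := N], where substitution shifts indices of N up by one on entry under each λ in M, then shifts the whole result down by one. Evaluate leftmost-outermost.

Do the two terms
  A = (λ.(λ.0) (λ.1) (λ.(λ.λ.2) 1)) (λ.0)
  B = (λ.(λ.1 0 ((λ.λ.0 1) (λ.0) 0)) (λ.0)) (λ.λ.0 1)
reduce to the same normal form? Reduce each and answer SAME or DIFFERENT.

Answer: SAME — A ⇓ λ.0, B ⇓ λ.0

Derivation:
Term A:
  start: (λ.(λ.0) (λ.1) (λ.(λ.λ.2) 1)) (λ.0)
  [1] (λ.0) (λ.λ.0) (λ.(λ.λ.2) (λ.0))
  [2] (λ.λ.0) (λ.(λ.λ.2) (λ.0))
  [3] λ.0

Term B:
  start: (λ.(λ.1 0 ((λ.λ.0 1) (λ.0) 0)) (λ.0)) (λ.λ.0 1)
  [1] (λ.(λ.λ.0 1) 0 ((λ.λ.0 1) (λ.0) 0)) (λ.0)
  [2] (λ.λ.0 1) (λ.0) ((λ.λ.0 1) (λ.0) (λ.0))
  [3] (λ.0 (λ.0)) ((λ.λ.0 1) (λ.0) (λ.0))
  [4] (λ.λ.0 1) (λ.0) (λ.0) (λ.0)
  [5] (λ.0 (λ.0)) (λ.0) (λ.0)
  [6] (λ.0) (λ.0) (λ.0)
  [7] (λ.0) (λ.0)
  [8] λ.0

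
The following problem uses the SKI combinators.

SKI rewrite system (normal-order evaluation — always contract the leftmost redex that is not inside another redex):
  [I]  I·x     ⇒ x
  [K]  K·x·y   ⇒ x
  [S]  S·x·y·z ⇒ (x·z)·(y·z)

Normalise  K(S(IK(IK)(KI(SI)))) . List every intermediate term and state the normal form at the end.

  start: K(S(IK(IK)(KI(SI))))
  step 1: K(S(K(IK)(KI(SI))))
  step 2: K(S(IK))
  step 3: K(SK)

Answer: normal form = K(SK)  (in 3 steps)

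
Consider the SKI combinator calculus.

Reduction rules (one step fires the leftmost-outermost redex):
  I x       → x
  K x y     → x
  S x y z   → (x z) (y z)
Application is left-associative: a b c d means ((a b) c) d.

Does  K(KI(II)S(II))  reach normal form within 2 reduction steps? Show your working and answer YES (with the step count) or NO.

  start: K(KI(II)S(II))
  [1] K(IS(II))
  [2] K(S(II))

Answer: NO — after 2 steps the term is K(S(II)), not yet normal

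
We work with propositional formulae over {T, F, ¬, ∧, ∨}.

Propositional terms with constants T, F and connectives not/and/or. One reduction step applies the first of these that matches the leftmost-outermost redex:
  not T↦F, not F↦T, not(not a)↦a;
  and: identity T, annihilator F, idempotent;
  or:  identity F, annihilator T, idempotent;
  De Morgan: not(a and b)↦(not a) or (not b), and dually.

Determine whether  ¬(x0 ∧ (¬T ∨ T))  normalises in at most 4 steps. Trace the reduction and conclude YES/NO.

Answer: NO — after 4 steps the term is ¬x0 ∨ ¬T, not yet normal

Working:
  start: ¬(x0 ∧ (¬T ∨ T))
  step 1: ¬x0 ∨ ¬(¬T ∨ T)
  step 2: ¬x0 ∨ (¬¬T ∧ ¬T)
  step 3: ¬x0 ∨ (T ∧ ¬T)
  step 4: ¬x0 ∨ ¬T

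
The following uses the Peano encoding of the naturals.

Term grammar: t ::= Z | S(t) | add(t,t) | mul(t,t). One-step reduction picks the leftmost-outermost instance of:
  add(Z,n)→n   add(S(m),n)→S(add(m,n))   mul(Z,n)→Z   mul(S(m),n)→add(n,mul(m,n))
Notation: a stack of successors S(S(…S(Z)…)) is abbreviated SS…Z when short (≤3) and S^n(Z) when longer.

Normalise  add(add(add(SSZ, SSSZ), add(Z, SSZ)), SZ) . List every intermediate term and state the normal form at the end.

  start: add(add(add(SSZ, SSSZ), add(Z, SSZ)), SZ)
  [1] add(add(S(add(SZ, SSSZ)), add(Z, SSZ)), SZ)
  [2] add(S(add(add(SZ, SSSZ), add(Z, SSZ))), SZ)
  [3] S(add(add(add(SZ, SSSZ), add(Z, SSZ)), SZ))
  [4] S(add(add(S(add(Z, SSSZ)), add(Z, SSZ)), SZ))
  [5] S(add(S(add(add(Z, SSSZ), add(Z, SSZ))), SZ))
  [6] S(S(add(add(add(Z, SSSZ), add(Z, SSZ)), SZ)))
  [7] S(S(add(add(SSSZ, add(Z, SSZ)), SZ)))
  [8] S(S(add(S(add(SSZ, add(Z, SSZ))), SZ)))
  [9] S(S(S(add(add(SSZ, add(Z, SSZ)), SZ))))
  [10] S(S(S(add(S(add(SZ, add(Z, SSZ))), SZ))))
  [11] S(S(S(S(add(add(SZ, add(Z, SSZ)), SZ)))))
  [12] S(S(S(S(add(S(add(Z, add(Z, SSZ))), SZ)))))
  [13] S(S(S(S(S(add(add(Z, add(Z, SSZ)), SZ))))))
  [14] S(S(S(S(S(add(add(Z, SSZ), SZ))))))
  [15] S(S(S(S(S(add(SSZ, SZ))))))
  [16] S(S(S(S(S(S(add(SZ, SZ)))))))
  [17] S(S(S(S(S(S(S(add(Z, SZ))))))))
  [18] S^8(Z)

Answer: normal form = S^8(Z)  (in 18 steps)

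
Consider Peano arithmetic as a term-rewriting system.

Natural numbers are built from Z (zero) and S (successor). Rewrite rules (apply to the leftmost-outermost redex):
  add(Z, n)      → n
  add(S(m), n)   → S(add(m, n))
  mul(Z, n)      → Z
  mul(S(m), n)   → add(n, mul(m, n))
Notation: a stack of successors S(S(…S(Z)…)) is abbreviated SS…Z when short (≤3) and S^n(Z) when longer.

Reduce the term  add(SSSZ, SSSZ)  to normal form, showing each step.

Answer: normal form = S^6(Z)  (in 4 steps)

Derivation:
  start: add(SSSZ, SSSZ)
  step 1: S(add(SSZ, SSSZ))
  step 2: S(S(add(SZ, SSSZ)))
  step 3: S(S(S(add(Z, SSSZ))))
  step 4: S^6(Z)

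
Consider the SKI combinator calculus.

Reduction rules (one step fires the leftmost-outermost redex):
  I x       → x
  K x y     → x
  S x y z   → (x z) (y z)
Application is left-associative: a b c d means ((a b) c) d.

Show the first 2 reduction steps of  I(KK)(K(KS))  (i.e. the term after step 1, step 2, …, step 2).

Answer: after 2 steps: K

Reduction:
  start: I(KK)(K(KS))
  →1  KK(K(KS))
  →2  K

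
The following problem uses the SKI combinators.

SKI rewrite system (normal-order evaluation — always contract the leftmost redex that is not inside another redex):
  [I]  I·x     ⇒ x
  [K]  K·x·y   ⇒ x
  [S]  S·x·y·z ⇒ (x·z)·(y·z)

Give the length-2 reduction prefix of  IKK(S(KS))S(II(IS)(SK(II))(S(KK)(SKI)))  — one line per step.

Answer: after 2 steps: KS(II(IS)(SK(II))(S(KK)(SKI)))

Derivation:
  start: IKK(S(KS))S(II(IS)(SK(II))(S(KK)(SKI)))
  step 1: KK(S(KS))S(II(IS)(SK(II))(S(KK)(SKI)))
  step 2: KS(II(IS)(SK(II))(S(KK)(SKI)))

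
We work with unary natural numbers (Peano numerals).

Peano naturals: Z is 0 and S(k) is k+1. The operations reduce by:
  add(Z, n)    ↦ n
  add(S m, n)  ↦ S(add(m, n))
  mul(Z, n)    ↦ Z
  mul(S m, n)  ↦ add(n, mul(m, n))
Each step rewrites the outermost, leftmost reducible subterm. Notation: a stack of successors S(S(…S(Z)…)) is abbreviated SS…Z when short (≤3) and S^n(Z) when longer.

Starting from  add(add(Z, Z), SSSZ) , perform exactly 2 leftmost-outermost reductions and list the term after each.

Answer: after 2 steps: SSSZ

Working:
  start: add(add(Z, Z), SSSZ)
  step 1: add(Z, SSSZ)
  step 2: SSSZ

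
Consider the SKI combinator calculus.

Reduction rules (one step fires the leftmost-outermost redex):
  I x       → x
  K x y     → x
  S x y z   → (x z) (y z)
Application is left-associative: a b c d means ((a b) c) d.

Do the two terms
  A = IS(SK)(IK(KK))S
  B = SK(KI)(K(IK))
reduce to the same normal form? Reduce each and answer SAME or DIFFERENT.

Answer: SAME — A ⇓ KK, B ⇓ KK

Working:
Term A:
  start: IS(SK)(IK(KK))S
  →1  S(SK)(IK(KK))S
  →2  SKS(IK(KK)S)
  →3  K(IK(KK)S)(S(IK(KK)S))
  →4  IK(KK)S
  →5  K(KK)S
  →6  KK

Term B:
  start: SK(KI)(K(IK))
  →1  K(K(IK))(KI(K(IK)))
  →2  K(IK)
  →3  KK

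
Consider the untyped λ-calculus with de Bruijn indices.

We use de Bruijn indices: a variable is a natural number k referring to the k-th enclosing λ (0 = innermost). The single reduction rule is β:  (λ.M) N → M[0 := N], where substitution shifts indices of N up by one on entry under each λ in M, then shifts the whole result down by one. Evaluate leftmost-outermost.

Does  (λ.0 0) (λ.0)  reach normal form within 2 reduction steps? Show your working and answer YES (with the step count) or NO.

Answer: YES — reaches normal form λ.0 in 2 ≤ 2 steps

Derivation:
  start: (λ.0 0) (λ.0)
  step 1: (λ.0) (λ.0)
  step 2: λ.0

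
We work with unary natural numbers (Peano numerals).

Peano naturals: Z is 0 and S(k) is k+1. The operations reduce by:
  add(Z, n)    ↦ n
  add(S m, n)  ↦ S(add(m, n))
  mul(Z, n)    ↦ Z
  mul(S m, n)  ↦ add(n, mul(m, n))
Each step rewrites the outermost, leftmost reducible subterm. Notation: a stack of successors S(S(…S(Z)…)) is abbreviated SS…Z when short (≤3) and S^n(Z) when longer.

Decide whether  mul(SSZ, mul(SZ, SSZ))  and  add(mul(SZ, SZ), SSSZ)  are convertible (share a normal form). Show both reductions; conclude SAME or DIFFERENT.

Term A:
  start: mul(SSZ, mul(SZ, SSZ))
  [1] add(mul(SZ, SSZ), mul(SZ, mul(SZ, SSZ)))
  [2] add(add(SSZ, mul(Z, SSZ)), mul(SZ, mul(SZ, SSZ)))
  [3] add(S(add(SZ, mul(Z, SSZ))), mul(SZ, mul(SZ, SSZ)))
  [4] S(add(add(SZ, mul(Z, SSZ)), mul(SZ, mul(SZ, SSZ))))
  [5] S(add(S(add(Z, mul(Z, SSZ))), mul(SZ, mul(SZ, SSZ))))
  [6] S(S(add(add(Z, mul(Z, SSZ)), mul(SZ, mul(SZ, SSZ)))))
  [7] S(S(add(mul(Z, SSZ), mul(SZ, mul(SZ, SSZ)))))
  [8] S(S(add(Z, mul(SZ, mul(SZ, SSZ)))))
  [9] S(S(mul(SZ, mul(SZ, SSZ))))
  [10] S(S(add(mul(SZ, SSZ), mul(Z, mul(SZ, SSZ)))))
  [11] S(S(add(add(SSZ, mul(Z, SSZ)), mul(Z, mul(SZ, SSZ)))))
  [12] S(S(add(S(add(SZ, mul(Z, SSZ))), mul(Z, mul(SZ, SSZ)))))
  [13] S(S(S(add(add(SZ, mul(Z, SSZ)), mul(Z, mul(SZ, SSZ))))))
  [14] S(S(S(add(S(add(Z, mul(Z, SSZ))), mul(Z, mul(SZ, SSZ))))))
  [15] S(S(S(S(add(add(Z, mul(Z, SSZ)), mul(Z, mul(SZ, SSZ)))))))
  [16] S(S(S(S(add(mul(Z, SSZ), mul(Z, mul(SZ, SSZ)))))))
  [17] S(S(S(S(add(Z, mul(Z, mul(SZ, SSZ)))))))
  [18] S(S(S(S(mul(Z, mul(SZ, SSZ))))))
  [19] S^4(Z)

Term B:
  start: add(mul(SZ, SZ), SSSZ)
  [1] add(add(SZ, mul(Z, SZ)), SSSZ)
  [2] add(S(add(Z, mul(Z, SZ))), SSSZ)
  [3] S(add(add(Z, mul(Z, SZ)), SSSZ))
  [4] S(add(mul(Z, SZ), SSSZ))
  [5] S(add(Z, SSSZ))
  [6] S^4(Z)

Answer: SAME — A ⇓ S^4(Z), B ⇓ S^4(Z)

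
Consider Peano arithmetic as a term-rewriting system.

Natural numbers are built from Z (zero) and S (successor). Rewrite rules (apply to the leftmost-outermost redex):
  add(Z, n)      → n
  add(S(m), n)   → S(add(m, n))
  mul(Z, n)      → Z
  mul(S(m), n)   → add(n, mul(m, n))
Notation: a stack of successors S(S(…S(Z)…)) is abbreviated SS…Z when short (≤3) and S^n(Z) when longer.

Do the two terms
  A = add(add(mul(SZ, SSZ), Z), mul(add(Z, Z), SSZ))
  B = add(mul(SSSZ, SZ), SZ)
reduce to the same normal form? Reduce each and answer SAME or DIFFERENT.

Answer: DIFFERENT — A ⇓ SSZ, B ⇓ S^4(Z)

Derivation:
Term A:
  start: add(add(mul(SZ, SSZ), Z), mul(add(Z, Z), SSZ))
  [1] add(add(add(SSZ, mul(Z, SSZ)), Z), mul(add(Z, Z), SSZ))
  [2] add(add(S(add(SZ, mul(Z, SSZ))), Z), mul(add(Z, Z), SSZ))
  [3] add(S(add(add(SZ, mul(Z, SSZ)), Z)), mul(add(Z, Z), SSZ))
  [4] S(add(add(add(SZ, mul(Z, SSZ)), Z), mul(add(Z, Z), SSZ)))
  [5] S(add(add(S(add(Z, mul(Z, SSZ))), Z), mul(add(Z, Z), SSZ)))
  [6] S(add(S(add(add(Z, mul(Z, SSZ)), Z)), mul(add(Z, Z), SSZ)))
  [7] S(S(add(add(add(Z, mul(Z, SSZ)), Z), mul(add(Z, Z), SSZ))))
  [8] S(S(add(add(mul(Z, SSZ), Z), mul(add(Z, Z), SSZ))))
  [9] S(S(add(add(Z, Z), mul(add(Z, Z), SSZ))))
  [10] S(S(add(Z, mul(add(Z, Z), SSZ))))
  [11] S(S(mul(add(Z, Z), SSZ)))
  [12] S(S(mul(Z, SSZ)))
  [13] SSZ

Term B:
  start: add(mul(SSSZ, SZ), SZ)
  [1] add(add(SZ, mul(SSZ, SZ)), SZ)
  [2] add(S(add(Z, mul(SSZ, SZ))), SZ)
  [3] S(add(add(Z, mul(SSZ, SZ)), SZ))
  [4] S(add(mul(SSZ, SZ), SZ))
  [5] S(add(add(SZ, mul(SZ, SZ)), SZ))
  [6] S(add(S(add(Z, mul(SZ, SZ))), SZ))
  [7] S(S(add(add(Z, mul(SZ, SZ)), SZ)))
  [8] S(S(add(mul(SZ, SZ), SZ)))
  [9] S(S(add(add(SZ, mul(Z, SZ)), SZ)))
  [10] S(S(add(S(add(Z, mul(Z, SZ))), SZ)))
  [11] S(S(S(add(add(Z, mul(Z, SZ)), SZ))))
  [12] S(S(S(add(mul(Z, SZ), SZ))))
  [13] S(S(S(add(Z, SZ))))
  [14] S^4(Z)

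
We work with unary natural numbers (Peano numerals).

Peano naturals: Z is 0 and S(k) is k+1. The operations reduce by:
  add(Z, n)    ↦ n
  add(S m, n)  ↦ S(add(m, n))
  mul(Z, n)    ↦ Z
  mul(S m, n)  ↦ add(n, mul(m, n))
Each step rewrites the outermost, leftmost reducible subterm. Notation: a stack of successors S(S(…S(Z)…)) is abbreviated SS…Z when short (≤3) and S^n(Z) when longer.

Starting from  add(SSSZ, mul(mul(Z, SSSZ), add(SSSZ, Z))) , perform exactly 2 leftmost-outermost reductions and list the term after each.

  start: add(SSSZ, mul(mul(Z, SSSZ), add(SSSZ, Z)))
  [1] S(add(SSZ, mul(mul(Z, SSSZ), add(SSSZ, Z))))
  [2] S(S(add(SZ, mul(mul(Z, SSSZ), add(SSSZ, Z)))))

Answer: after 2 steps: S(S(add(SZ, mul(mul(Z, SSSZ), add(SSSZ, Z)))))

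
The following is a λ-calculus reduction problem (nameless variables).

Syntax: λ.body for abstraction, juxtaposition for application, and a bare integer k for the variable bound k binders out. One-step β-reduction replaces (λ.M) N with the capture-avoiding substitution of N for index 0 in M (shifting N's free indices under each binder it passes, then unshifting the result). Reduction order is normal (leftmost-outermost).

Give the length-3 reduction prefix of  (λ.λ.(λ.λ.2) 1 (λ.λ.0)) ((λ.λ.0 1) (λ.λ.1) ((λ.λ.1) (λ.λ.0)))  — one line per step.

  start: (λ.λ.(λ.λ.2) 1 (λ.λ.0)) ((λ.λ.0 1) (λ.λ.1) ((λ.λ.1) (λ.λ.0)))
  [1] λ.(λ.λ.2) ((λ.λ.0 1) (λ.λ.1) ((λ.λ.1) (λ.λ.0))) (λ.λ.0)
  [2] λ.(λ.1) (λ.λ.0)
  [3] λ.0

Answer: after 3 steps: λ.0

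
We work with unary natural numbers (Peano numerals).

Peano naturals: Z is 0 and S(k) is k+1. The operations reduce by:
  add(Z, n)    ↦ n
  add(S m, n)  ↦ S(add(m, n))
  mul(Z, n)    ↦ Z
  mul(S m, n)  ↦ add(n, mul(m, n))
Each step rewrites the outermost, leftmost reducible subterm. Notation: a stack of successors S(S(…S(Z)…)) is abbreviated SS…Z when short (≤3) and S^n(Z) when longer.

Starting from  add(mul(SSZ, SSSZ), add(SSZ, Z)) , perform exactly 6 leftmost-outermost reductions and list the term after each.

Answer: after 6 steps: S(S(add(S(add(Z, mul(SZ, SSSZ))), add(SSZ, Z))))

Reduction:
  start: add(mul(SSZ, SSSZ), add(SSZ, Z))
  →1  add(add(SSSZ, mul(SZ, SSSZ)), add(SSZ, Z))
  →2  add(S(add(SSZ, mul(SZ, SSSZ))), add(SSZ, Z))
  →3  S(add(add(SSZ, mul(SZ, SSSZ)), add(SSZ, Z)))
  →4  S(add(S(add(SZ, mul(SZ, SSSZ))), add(SSZ, Z)))
  →5  S(S(add(add(SZ, mul(SZ, SSSZ)), add(SSZ, Z))))
  →6  S(S(add(S(add(Z, mul(SZ, SSSZ))), add(SSZ, Z))))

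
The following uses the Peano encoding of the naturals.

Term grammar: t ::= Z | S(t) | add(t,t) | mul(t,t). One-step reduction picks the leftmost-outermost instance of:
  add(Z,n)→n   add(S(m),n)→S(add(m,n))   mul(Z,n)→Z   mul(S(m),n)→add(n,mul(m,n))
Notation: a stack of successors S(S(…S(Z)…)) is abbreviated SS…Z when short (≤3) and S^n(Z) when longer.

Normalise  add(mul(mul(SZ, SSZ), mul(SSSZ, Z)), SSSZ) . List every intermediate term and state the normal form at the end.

  start: add(mul(mul(SZ, SSZ), mul(SSSZ, Z)), SSSZ)
  step 1: add(mul(add(SSZ, mul(Z, SSZ)), mul(SSSZ, Z)), SSSZ)
  step 2: add(mul(S(add(SZ, mul(Z, SSZ))), mul(SSSZ, Z)), SSSZ)
  step 3: add(add(mul(SSSZ, Z), mul(add(SZ, mul(Z, SSZ)), mul(SSSZ, Z))), SSSZ)
  step 4: add(add(add(Z, mul(SSZ, Z)), mul(add(SZ, mul(Z, SSZ)), mul(SSSZ, Z))), SSSZ)
  step 5: add(add(mul(SSZ, Z), mul(add(SZ, mul(Z, SSZ)), mul(SSSZ, Z))), SSSZ)
  step 6: add(add(add(Z, mul(SZ, Z)), mul(add(SZ, mul(Z, SSZ)), mul(SSSZ, Z))), SSSZ)
  step 7: add(add(mul(SZ, Z), mul(add(SZ, mul(Z, SSZ)), mul(SSSZ, Z))), SSSZ)
  step 8: add(add(add(Z, mul(Z, Z)), mul(add(SZ, mul(Z, SSZ)), mul(SSSZ, Z))), SSSZ)
  step 9: add(add(mul(Z, Z), mul(add(SZ, mul(Z, SSZ)), mul(SSSZ, Z))), SSSZ)
  step 10: add(add(Z, mul(add(SZ, mul(Z, SSZ)), mul(SSSZ, Z))), SSSZ)
  step 11: add(mul(add(SZ, mul(Z, SSZ)), mul(SSSZ, Z)), SSSZ)
  step 12: add(mul(S(add(Z, mul(Z, SSZ))), mul(SSSZ, Z)), SSSZ)
  step 13: add(add(mul(SSSZ, Z), mul(add(Z, mul(Z, SSZ)), mul(SSSZ, Z))), SSSZ)
  step 14: add(add(add(Z, mul(SSZ, Z)), mul(add(Z, mul(Z, SSZ)), mul(SSSZ, Z))), SSSZ)
  step 15: add(add(mul(SSZ, Z), mul(add(Z, mul(Z, SSZ)), mul(SSSZ, Z))), SSSZ)
  step 16: add(add(add(Z, mul(SZ, Z)), mul(add(Z, mul(Z, SSZ)), mul(SSSZ, Z))), SSSZ)
  step 17: add(add(mul(SZ, Z), mul(add(Z, mul(Z, SSZ)), mul(SSSZ, Z))), SSSZ)
  step 18: add(add(add(Z, mul(Z, Z)), mul(add(Z, mul(Z, SSZ)), mul(SSSZ, Z))), SSSZ)
  step 19: add(add(mul(Z, Z), mul(add(Z, mul(Z, SSZ)), mul(SSSZ, Z))), SSSZ)
  step 20: add(add(Z, mul(add(Z, mul(Z, SSZ)), mul(SSSZ, Z))), SSSZ)
  step 21: add(mul(add(Z, mul(Z, SSZ)), mul(SSSZ, Z)), SSSZ)
  step 22: add(mul(mul(Z, SSZ), mul(SSSZ, Z)), SSSZ)
  step 23: add(mul(Z, mul(SSSZ, Z)), SSSZ)
  step 24: add(Z, SSSZ)
  step 25: SSSZ

Answer: normal form = SSSZ  (in 25 steps)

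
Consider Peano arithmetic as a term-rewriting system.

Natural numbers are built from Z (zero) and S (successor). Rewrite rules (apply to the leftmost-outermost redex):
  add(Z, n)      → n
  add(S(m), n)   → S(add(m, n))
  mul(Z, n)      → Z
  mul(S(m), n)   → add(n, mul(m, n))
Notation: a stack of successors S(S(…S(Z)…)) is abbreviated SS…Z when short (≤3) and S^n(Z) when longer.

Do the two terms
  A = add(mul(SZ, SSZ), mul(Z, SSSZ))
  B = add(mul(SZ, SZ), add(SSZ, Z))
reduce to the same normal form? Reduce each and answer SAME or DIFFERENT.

Answer: DIFFERENT — A ⇓ SSZ, B ⇓ SSSZ

Derivation:
Term A:
  start: add(mul(SZ, SSZ), mul(Z, SSSZ))
  [1] add(add(SSZ, mul(Z, SSZ)), mul(Z, SSSZ))
  [2] add(S(add(SZ, mul(Z, SSZ))), mul(Z, SSSZ))
  [3] S(add(add(SZ, mul(Z, SSZ)), mul(Z, SSSZ)))
  [4] S(add(S(add(Z, mul(Z, SSZ))), mul(Z, SSSZ)))
  [5] S(S(add(add(Z, mul(Z, SSZ)), mul(Z, SSSZ))))
  [6] S(S(add(mul(Z, SSZ), mul(Z, SSSZ))))
  [7] S(S(add(Z, mul(Z, SSSZ))))
  [8] S(S(mul(Z, SSSZ)))
  [9] SSZ

Term B:
  start: add(mul(SZ, SZ), add(SSZ, Z))
  [1] add(add(SZ, mul(Z, SZ)), add(SSZ, Z))
  [2] add(S(add(Z, mul(Z, SZ))), add(SSZ, Z))
  [3] S(add(add(Z, mul(Z, SZ)), add(SSZ, Z)))
  [4] S(add(mul(Z, SZ), add(SSZ, Z)))
  [5] S(add(Z, add(SSZ, Z)))
  [6] S(add(SSZ, Z))
  [7] S(S(add(SZ, Z)))
  [8] S(S(S(add(Z, Z))))
  [9] SSSZ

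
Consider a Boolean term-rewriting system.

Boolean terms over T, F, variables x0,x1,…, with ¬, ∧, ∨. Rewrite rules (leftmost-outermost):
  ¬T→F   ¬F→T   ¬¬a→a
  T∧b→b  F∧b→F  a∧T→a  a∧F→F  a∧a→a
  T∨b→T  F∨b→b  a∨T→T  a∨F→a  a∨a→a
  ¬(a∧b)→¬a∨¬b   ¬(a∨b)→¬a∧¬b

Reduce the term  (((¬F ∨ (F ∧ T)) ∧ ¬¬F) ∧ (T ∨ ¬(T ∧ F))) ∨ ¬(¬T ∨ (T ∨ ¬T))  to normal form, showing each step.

Answer: normal form = F  (in 12 steps)

Derivation:
  start: (((¬F ∨ (F ∧ T)) ∧ ¬¬F) ∧ (T ∨ ¬(T ∧ F))) ∨ ¬(¬T ∨ (T ∨ ¬T))
  [1] (((T ∨ (F ∧ T)) ∧ ¬¬F) ∧ (T ∨ ¬(T ∧ F))) ∨ ¬(¬T ∨ (T ∨ ¬T))
  [2] ((T ∧ ¬¬F) ∧ (T ∨ ¬(T ∧ F))) ∨ ¬(¬T ∨ (T ∨ ¬T))
  [3] (¬¬F ∧ (T ∨ ¬(T ∧ F))) ∨ ¬(¬T ∨ (T ∨ ¬T))
  [4] (F ∧ (T ∨ ¬(T ∧ F))) ∨ ¬(¬T ∨ (T ∨ ¬T))
  [5] F ∨ ¬(¬T ∨ (T ∨ ¬T))
  [6] ¬(¬T ∨ (T ∨ ¬T))
  [7] ¬¬T ∧ ¬(T ∨ ¬T)
  [8] T ∧ ¬(T ∨ ¬T)
  [9] ¬(T ∨ ¬T)
  [10] ¬T ∧ ¬¬T
  [11] F ∧ ¬¬T
  [12] F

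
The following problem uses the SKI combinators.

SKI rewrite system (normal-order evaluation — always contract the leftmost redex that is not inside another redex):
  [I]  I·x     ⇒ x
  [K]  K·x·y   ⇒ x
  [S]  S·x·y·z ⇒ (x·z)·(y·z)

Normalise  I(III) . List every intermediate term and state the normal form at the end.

  start: I(III)
  [1] III
  [2] II
  [3] I

Answer: normal form = I  (in 3 steps)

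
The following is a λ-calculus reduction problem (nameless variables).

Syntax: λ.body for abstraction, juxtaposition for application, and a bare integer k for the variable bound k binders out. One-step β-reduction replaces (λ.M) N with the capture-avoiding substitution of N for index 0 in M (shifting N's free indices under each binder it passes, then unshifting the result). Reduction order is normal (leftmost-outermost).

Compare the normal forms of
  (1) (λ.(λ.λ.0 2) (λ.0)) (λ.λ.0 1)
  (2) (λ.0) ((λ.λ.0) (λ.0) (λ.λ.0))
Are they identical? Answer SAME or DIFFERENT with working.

Term A:
  start: (λ.(λ.λ.0 2) (λ.0)) (λ.λ.0 1)
  →1  (λ.λ.0 (λ.λ.0 1)) (λ.0)
  →2  λ.0 (λ.λ.0 1)

Term B:
  start: (λ.0) ((λ.λ.0) (λ.0) (λ.λ.0))
  →1  (λ.λ.0) (λ.0) (λ.λ.0)
  →2  (λ.0) (λ.λ.0)
  →3  λ.λ.0

Answer: DIFFERENT — A ⇓ λ.0 (λ.λ.0 1), B ⇓ λ.λ.0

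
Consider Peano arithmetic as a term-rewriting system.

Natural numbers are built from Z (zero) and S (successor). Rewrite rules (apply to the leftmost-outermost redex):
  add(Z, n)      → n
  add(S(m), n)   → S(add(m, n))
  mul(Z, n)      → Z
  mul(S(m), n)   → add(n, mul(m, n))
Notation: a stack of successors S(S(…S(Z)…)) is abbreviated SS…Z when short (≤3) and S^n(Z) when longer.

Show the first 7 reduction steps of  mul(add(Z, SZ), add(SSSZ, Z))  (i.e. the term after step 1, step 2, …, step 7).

Answer: after 7 steps: S(S(add(S(add(Z, Z)), mul(Z, add(SSSZ, Z)))))

Reduction:
  start: mul(add(Z, SZ), add(SSSZ, Z))
  step 1: mul(SZ, add(SSSZ, Z))
  step 2: add(add(SSSZ, Z), mul(Z, add(SSSZ, Z)))
  step 3: add(S(add(SSZ, Z)), mul(Z, add(SSSZ, Z)))
  step 4: S(add(add(SSZ, Z), mul(Z, add(SSSZ, Z))))
  step 5: S(add(S(add(SZ, Z)), mul(Z, add(SSSZ, Z))))
  step 6: S(S(add(add(SZ, Z), mul(Z, add(SSSZ, Z)))))
  step 7: S(S(add(S(add(Z, Z)), mul(Z, add(SSSZ, Z)))))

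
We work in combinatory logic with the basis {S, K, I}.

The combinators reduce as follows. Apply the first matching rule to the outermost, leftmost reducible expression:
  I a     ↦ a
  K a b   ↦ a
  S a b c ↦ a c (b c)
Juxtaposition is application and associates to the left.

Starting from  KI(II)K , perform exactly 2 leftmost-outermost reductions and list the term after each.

  start: KI(II)K
  →1  IK
  →2  K

Answer: after 2 steps: K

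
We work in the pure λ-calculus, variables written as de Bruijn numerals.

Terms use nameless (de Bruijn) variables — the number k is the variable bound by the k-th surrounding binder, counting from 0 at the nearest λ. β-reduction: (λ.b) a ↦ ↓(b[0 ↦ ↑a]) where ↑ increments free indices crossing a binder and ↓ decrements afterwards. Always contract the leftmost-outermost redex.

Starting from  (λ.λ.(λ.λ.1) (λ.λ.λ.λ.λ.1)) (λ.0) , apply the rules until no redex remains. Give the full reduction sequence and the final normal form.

  start: (λ.λ.(λ.λ.1) (λ.λ.λ.λ.λ.1)) (λ.0)
  [1] λ.(λ.λ.1) (λ.λ.λ.λ.λ.1)
  [2] λ.λ.λ.λ.λ.λ.λ.1

Answer: normal form = λ.λ.λ.λ.λ.λ.λ.1  (in 2 steps)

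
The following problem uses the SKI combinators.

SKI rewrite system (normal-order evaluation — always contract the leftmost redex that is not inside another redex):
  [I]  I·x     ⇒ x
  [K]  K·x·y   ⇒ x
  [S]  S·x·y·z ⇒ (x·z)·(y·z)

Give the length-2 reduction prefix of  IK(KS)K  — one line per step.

Answer: after 2 steps: KS

Reduction:
  start: IK(KS)K
  step 1: K(KS)K
  step 2: KS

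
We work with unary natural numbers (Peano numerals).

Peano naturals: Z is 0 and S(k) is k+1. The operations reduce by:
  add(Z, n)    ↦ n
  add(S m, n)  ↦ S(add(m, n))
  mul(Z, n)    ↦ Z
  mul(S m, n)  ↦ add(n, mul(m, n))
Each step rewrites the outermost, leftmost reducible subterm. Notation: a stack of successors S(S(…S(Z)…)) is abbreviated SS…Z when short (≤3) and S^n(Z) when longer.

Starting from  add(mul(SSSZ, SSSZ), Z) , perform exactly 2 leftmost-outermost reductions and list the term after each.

Answer: after 2 steps: add(S(add(SSZ, mul(SSZ, SSSZ))), Z)

Reduction:
  start: add(mul(SSSZ, SSSZ), Z)
  →1  add(add(SSSZ, mul(SSZ, SSSZ)), Z)
  →2  add(S(add(SSZ, mul(SSZ, SSSZ))), Z)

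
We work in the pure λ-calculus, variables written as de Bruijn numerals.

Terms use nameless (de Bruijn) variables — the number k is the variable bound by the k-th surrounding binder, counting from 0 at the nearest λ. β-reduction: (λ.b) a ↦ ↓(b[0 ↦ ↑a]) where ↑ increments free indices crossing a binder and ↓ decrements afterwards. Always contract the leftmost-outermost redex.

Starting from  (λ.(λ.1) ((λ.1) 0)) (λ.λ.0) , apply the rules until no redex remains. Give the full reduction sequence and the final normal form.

Answer: normal form = λ.λ.0  (in 2 steps)

Derivation:
  start: (λ.(λ.1) ((λ.1) 0)) (λ.λ.0)
  [1] (λ.λ.λ.0) ((λ.λ.λ.0) (λ.λ.0))
  [2] λ.λ.0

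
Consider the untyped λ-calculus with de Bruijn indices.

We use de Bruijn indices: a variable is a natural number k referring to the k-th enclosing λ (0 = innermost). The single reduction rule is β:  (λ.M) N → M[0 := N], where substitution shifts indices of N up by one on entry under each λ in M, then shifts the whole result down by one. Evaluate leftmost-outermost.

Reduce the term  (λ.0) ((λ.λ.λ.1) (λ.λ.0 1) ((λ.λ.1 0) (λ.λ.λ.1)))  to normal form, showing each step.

  start: (λ.0) ((λ.λ.λ.1) (λ.λ.0 1) ((λ.λ.1 0) (λ.λ.λ.1)))
  step 1: (λ.λ.λ.1) (λ.λ.0 1) ((λ.λ.1 0) (λ.λ.λ.1))
  step 2: (λ.λ.1) ((λ.λ.1 0) (λ.λ.λ.1))
  step 3: λ.(λ.λ.1 0) (λ.λ.λ.1)
  step 4: λ.λ.(λ.λ.λ.1) 0
  step 5: λ.λ.λ.λ.1

Answer: normal form = λ.λ.λ.λ.1  (in 5 steps)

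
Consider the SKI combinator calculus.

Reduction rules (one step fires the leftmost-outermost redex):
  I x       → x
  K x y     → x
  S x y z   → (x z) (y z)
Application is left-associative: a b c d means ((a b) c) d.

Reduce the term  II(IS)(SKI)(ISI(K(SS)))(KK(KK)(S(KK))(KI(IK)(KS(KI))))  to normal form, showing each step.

  start: II(IS)(SKI)(ISI(K(SS)))(KK(KK)(S(KK))(KI(IK)(KS(KI))))
  step 1: I(IS)(SKI)(ISI(K(SS)))(KK(KK)(S(KK))(KI(IK)(KS(KI))))
  step 2: IS(SKI)(ISI(K(SS)))(KK(KK)(S(KK))(KI(IK)(KS(KI))))
  step 3: S(SKI)(ISI(K(SS)))(KK(KK)(S(KK))(KI(IK)(KS(KI))))
  step 4: SKI(KK(KK)(S(KK))(KI(IK)(KS(KI))))(ISI(K(SS))(KK(KK)(S(KK))(KI(IK)(KS(KI)))))
  step 5: K(KK(KK)(S(KK))(KI(IK)(KS(KI))))(I(KK(KK)(S(KK))(KI(IK)(KS(KI)))))(ISI(K(SS))(KK(KK)(S(KK))(KI(IK)(KS(KI)))))
  step 6: KK(KK)(S(KK))(KI(IK)(KS(KI)))(ISI(K(SS))(KK(KK)(S(KK))(KI(IK)(KS(KI)))))
  step 7: K(S(KK))(KI(IK)(KS(KI)))(ISI(K(SS))(KK(KK)(S(KK))(KI(IK)(KS(KI)))))
  step 8: S(KK)(ISI(K(SS))(KK(KK)(S(KK))(KI(IK)(KS(KI)))))
  step 9: S(KK)(SI(K(SS))(KK(KK)(S(KK))(KI(IK)(KS(KI)))))
  step 10: S(KK)(I(KK(KK)(S(KK))(KI(IK)(KS(KI))))(K(SS)(KK(KK)(S(KK))(KI(IK)(KS(KI))))))
  step 11: S(KK)(KK(KK)(S(KK))(KI(IK)(KS(KI)))(K(SS)(KK(KK)(S(KK))(KI(IK)(KS(KI))))))
  step 12: S(KK)(K(S(KK))(KI(IK)(KS(KI)))(K(SS)(KK(KK)(S(KK))(KI(IK)(KS(KI))))))
  step 13: S(KK)(S(KK)(K(SS)(KK(KK)(S(KK))(KI(IK)(KS(KI))))))
  step 14: S(KK)(S(KK)(SS))

Answer: normal form = S(KK)(S(KK)(SS))  (in 14 steps)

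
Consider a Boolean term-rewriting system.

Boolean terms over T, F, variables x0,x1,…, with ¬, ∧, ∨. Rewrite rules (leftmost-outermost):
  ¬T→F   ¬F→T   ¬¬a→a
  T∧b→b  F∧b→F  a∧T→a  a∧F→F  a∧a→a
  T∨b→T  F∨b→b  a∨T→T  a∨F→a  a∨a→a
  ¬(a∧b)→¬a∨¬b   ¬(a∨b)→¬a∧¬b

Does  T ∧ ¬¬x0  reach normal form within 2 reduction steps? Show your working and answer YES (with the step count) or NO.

Answer: YES — reaches normal form x0 in 2 ≤ 2 steps

Reduction:
  start: T ∧ ¬¬x0
  step 1: ¬¬x0
  step 2: x0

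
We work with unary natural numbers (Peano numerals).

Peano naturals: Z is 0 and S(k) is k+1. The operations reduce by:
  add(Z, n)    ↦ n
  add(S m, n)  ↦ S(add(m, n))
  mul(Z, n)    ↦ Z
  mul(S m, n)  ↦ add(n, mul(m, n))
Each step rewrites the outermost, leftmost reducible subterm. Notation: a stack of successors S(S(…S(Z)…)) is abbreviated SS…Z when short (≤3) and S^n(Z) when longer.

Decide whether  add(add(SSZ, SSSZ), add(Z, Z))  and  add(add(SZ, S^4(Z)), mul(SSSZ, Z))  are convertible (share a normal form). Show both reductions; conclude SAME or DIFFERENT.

Term A:
  start: add(add(SSZ, SSSZ), add(Z, Z))
  →1  add(S(add(SZ, SSSZ)), add(Z, Z))
  →2  S(add(add(SZ, SSSZ), add(Z, Z)))
  →3  S(add(S(add(Z, SSSZ)), add(Z, Z)))
  →4  S(S(add(add(Z, SSSZ), add(Z, Z))))
  →5  S(S(add(SSSZ, add(Z, Z))))
  →6  S(S(S(add(SSZ, add(Z, Z)))))
  →7  S(S(S(S(add(SZ, add(Z, Z))))))
  →8  S(S(S(S(S(add(Z, add(Z, Z)))))))
  →9  S(S(S(S(S(add(Z, Z))))))
  →10  S^5(Z)

Term B:
  start: add(add(SZ, S^4(Z)), mul(SSSZ, Z))
  →1  add(S(add(Z, S^4(Z))), mul(SSSZ, Z))
  →2  S(add(add(Z, S^4(Z)), mul(SSSZ, Z)))
  →3  S(add(S^4(Z), mul(SSSZ, Z)))
  →4  S(S(add(SSSZ, mul(SSSZ, Z))))
  →5  S(S(S(add(SSZ, mul(SSSZ, Z)))))
  →6  S(S(S(S(add(SZ, mul(SSSZ, Z))))))
  →7  S(S(S(S(S(add(Z, mul(SSSZ, Z)))))))
  →8  S(S(S(S(S(mul(SSSZ, Z))))))
  →9  S(S(S(S(S(add(Z, mul(SSZ, Z)))))))
  →10  S(S(S(S(S(mul(SSZ, Z))))))
  →11  S(S(S(S(S(add(Z, mul(SZ, Z)))))))
  →12  S(S(S(S(S(mul(SZ, Z))))))
  →13  S(S(S(S(S(add(Z, mul(Z, Z)))))))
  →14  S(S(S(S(S(mul(Z, Z))))))
  →15  S^5(Z)

Answer: SAME — A ⇓ S^5(Z), B ⇓ S^5(Z)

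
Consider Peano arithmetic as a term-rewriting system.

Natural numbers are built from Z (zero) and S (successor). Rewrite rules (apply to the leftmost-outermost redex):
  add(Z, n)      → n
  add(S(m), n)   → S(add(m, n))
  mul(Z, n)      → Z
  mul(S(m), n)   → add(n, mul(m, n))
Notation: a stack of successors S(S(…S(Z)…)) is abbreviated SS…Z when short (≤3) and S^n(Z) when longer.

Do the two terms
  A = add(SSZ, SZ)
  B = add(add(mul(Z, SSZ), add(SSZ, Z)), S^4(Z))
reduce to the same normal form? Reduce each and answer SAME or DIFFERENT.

Term A:
  start: add(SSZ, SZ)
  [1] S(add(SZ, SZ))
  [2] S(S(add(Z, SZ)))
  [3] SSSZ

Term B:
  start: add(add(mul(Z, SSZ), add(SSZ, Z)), S^4(Z))
  [1] add(add(Z, add(SSZ, Z)), S^4(Z))
  [2] add(add(SSZ, Z), S^4(Z))
  [3] add(S(add(SZ, Z)), S^4(Z))
  [4] S(add(add(SZ, Z), S^4(Z)))
  [5] S(add(S(add(Z, Z)), S^4(Z)))
  [6] S(S(add(add(Z, Z), S^4(Z))))
  [7] S(S(add(Z, S^4(Z))))
  [8] S^6(Z)

Answer: DIFFERENT — A ⇓ SSSZ, B ⇓ S^6(Z)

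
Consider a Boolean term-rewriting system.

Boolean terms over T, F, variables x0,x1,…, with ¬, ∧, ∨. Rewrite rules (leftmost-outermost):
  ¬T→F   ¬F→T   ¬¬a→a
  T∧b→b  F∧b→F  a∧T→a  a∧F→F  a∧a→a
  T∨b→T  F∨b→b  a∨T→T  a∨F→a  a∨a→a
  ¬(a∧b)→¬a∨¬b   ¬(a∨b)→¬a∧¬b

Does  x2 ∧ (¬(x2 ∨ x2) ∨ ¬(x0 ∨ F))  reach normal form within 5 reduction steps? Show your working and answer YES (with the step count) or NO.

  start: x2 ∧ (¬(x2 ∨ x2) ∨ ¬(x0 ∨ F))
  →1  x2 ∧ ((¬x2 ∧ ¬x2) ∨ ¬(x0 ∨ F))
  →2  x2 ∧ (¬x2 ∨ ¬(x0 ∨ F))
  →3  x2 ∧ (¬x2 ∨ (¬x0 ∧ ¬F))
  →4  x2 ∧ (¬x2 ∨ (¬x0 ∧ T))
  →5  x2 ∧ (¬x2 ∨ ¬x0)

Answer: YES — reaches normal form x2 ∧ (¬x2 ∨ ¬x0) in 5 ≤ 5 steps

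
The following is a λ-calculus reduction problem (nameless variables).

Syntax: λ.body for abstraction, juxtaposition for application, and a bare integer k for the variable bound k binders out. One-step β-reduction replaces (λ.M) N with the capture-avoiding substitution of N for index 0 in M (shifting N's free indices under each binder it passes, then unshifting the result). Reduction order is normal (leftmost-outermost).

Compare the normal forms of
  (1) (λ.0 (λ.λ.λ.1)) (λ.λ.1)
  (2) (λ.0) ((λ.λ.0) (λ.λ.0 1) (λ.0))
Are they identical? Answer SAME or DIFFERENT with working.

Term A:
  start: (λ.0 (λ.λ.λ.1)) (λ.λ.1)
  [1] (λ.λ.1) (λ.λ.λ.1)
  [2] λ.λ.λ.λ.1

Term B:
  start: (λ.0) ((λ.λ.0) (λ.λ.0 1) (λ.0))
  [1] (λ.λ.0) (λ.λ.0 1) (λ.0)
  [2] (λ.0) (λ.0)
  [3] λ.0

Answer: DIFFERENT — A ⇓ λ.λ.λ.λ.1, B ⇓ λ.0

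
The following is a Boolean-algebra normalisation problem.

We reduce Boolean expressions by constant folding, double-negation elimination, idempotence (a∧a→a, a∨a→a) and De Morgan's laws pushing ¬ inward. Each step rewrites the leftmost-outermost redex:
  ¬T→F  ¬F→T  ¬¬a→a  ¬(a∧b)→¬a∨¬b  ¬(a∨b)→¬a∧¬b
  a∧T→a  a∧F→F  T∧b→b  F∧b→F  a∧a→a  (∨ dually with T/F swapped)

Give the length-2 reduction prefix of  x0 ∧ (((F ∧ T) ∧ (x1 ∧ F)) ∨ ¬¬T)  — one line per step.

  start: x0 ∧ (((F ∧ T) ∧ (x1 ∧ F)) ∨ ¬¬T)
  [1] x0 ∧ ((F ∧ (x1 ∧ F)) ∨ ¬¬T)
  [2] x0 ∧ (F ∨ ¬¬T)

Answer: after 2 steps: x0 ∧ (F ∨ ¬¬T)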